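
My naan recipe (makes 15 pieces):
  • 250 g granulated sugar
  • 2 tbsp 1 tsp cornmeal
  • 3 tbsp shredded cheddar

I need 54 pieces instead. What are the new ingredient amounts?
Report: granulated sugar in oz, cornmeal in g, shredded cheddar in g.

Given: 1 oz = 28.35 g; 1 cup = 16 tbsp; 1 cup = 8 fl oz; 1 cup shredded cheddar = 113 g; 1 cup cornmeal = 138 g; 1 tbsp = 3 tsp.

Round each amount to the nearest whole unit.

Scaling factor: 54/15 = 18/5 = 3.6.
granulated sugar: 250 g × 18/5 ÷ 28.35 g/oz ≈ 32 oz
cornmeal: (2 tbsp + 1 tsp = 7/3 tbsp) × 18/5 ÷ 16 tbsp/cup × 138 g/cup ≈ 72 g
shredded cheddar: 3 tbsp × 18/5 ÷ 16 tbsp/cup × 113 g/cup ≈ 76 g

granulated sugar: 32 oz; cornmeal: 72 g; shredded cheddar: 76 g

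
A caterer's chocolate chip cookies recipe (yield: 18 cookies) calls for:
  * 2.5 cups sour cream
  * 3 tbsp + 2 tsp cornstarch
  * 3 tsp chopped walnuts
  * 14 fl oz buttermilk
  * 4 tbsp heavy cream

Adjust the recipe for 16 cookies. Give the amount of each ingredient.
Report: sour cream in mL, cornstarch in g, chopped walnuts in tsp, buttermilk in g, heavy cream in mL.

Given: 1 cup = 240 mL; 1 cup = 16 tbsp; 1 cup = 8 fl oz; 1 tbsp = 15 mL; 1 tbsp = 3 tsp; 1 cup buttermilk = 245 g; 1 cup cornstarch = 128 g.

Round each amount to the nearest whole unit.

Scaling factor: 16/18 = 8/9.
sour cream: 2.5 cup × 8/9 × 240 mL/cup ≈ 533 mL
cornstarch: (3 tbsp + 2 tsp = 11/3 tbsp) × 8/9 ÷ 16 tbsp/cup × 128 g/cup ≈ 26 g
chopped walnuts: 3 tsp × 8/9 ≈ 3 tsp
buttermilk: 14 fl oz × 8/9 ÷ 8 fl oz/cup × 245 g/cup ≈ 381 g
heavy cream: 4 tbsp × 8/9 × 15 mL/tbsp ≈ 53 mL

sour cream: 533 mL; cornstarch: 26 g; chopped walnuts: 3 tsp; buttermilk: 381 g; heavy cream: 53 mL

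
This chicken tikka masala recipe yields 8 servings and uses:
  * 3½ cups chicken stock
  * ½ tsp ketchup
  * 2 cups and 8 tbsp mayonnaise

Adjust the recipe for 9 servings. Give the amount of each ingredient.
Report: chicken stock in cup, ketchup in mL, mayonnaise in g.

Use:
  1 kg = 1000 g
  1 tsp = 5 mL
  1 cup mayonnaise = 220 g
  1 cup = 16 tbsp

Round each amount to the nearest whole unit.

Scaling factor: 9/8 = 1.125.
chicken stock: 3.5 cup × 9/8 ≈ 4 cup
ketchup: 0.5 tsp × 9/8 × 5 mL/tsp ≈ 3 mL
mayonnaise: (2 cup + 8 tbsp = 2.5 cup) × 9/8 × 220 g/cup ≈ 619 g

chicken stock: 4 cup; ketchup: 3 mL; mayonnaise: 619 g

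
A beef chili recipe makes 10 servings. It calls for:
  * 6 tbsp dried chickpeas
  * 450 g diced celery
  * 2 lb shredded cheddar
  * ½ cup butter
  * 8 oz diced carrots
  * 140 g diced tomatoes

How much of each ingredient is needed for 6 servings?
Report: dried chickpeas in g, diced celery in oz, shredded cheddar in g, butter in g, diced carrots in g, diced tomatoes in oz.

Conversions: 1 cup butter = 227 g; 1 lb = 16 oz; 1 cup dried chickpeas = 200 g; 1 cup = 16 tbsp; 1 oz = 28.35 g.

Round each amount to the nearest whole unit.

Scaling factor: 6/10 = 3/5 = 0.6.
dried chickpeas: 6 tbsp × 3/5 ÷ 16 tbsp/cup × 200 g/cup = 45 g
diced celery: 450 g × 3/5 ÷ 28.35 g/oz ≈ 10 oz
shredded cheddar: 2 lb × 3/5 × 16 oz/lb × 28.35 g/oz ≈ 544 g
butter: 0.5 cup × 3/5 × 227 g/cup ≈ 68 g
diced carrots: 8 oz × 3/5 × 28.35 g/oz ≈ 136 g
diced tomatoes: 140 g × 3/5 ÷ 28.35 g/oz ≈ 3 oz

dried chickpeas: 45 g; diced celery: 10 oz; shredded cheddar: 544 g; butter: 68 g; diced carrots: 136 g; diced tomatoes: 3 oz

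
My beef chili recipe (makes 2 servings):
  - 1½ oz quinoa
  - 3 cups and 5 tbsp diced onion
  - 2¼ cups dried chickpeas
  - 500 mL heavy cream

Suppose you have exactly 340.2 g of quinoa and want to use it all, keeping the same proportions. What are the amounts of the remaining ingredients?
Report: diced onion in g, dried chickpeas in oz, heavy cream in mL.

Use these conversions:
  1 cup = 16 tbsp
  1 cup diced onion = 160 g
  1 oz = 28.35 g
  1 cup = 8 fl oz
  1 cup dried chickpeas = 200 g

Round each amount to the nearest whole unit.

The original recipe has 42.525 g of quinoa, so the scaling factor is 340.2 ÷ 42.525 = 8.
diced onion: (3 cup + 5 tbsp = 3.3125 cup) × 8 × 160 g/cup = 4240 g
dried chickpeas: 2.25 cup × 8 × 200 g/cup ÷ 28.35 g/oz ≈ 127 oz
heavy cream: 500 mL × 8 = 4000 mL

diced onion: 4240 g; dried chickpeas: 127 oz; heavy cream: 4000 mL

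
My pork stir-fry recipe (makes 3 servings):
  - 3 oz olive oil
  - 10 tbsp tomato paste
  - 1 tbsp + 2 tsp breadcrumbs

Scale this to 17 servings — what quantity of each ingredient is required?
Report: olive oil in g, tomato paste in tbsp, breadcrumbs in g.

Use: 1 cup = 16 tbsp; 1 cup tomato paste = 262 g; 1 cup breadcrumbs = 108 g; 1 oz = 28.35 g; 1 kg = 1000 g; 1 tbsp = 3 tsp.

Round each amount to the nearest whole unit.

olive oil: 482 g; tomato paste: 57 tbsp; breadcrumbs: 64 g

Scaling factor: 17/3.
olive oil: 3 oz × 17/3 × 28.35 g/oz ≈ 482 g
tomato paste: 10 tbsp × 17/3 ≈ 57 tbsp
breadcrumbs: (1 tbsp + 2 tsp = 5/3 tbsp) × 17/3 ÷ 16 tbsp/cup × 108 g/cup ≈ 64 g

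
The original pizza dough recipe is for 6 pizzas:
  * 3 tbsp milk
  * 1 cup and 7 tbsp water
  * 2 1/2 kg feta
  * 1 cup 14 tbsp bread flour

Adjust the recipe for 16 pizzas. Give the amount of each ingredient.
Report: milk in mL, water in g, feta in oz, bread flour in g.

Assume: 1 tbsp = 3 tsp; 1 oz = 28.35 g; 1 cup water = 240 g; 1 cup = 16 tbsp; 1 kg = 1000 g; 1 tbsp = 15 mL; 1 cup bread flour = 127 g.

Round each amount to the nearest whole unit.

milk: 120 mL; water: 920 g; feta: 235 oz; bread flour: 635 g

Scaling factor: 16/6 = 8/3.
milk: 3 tbsp × 8/3 × 15 mL/tbsp = 120 mL
water: (1 cup + 7 tbsp = 1.4375 cup) × 8/3 × 240 g/cup = 920 g
feta: 2.5 kg × 8/3 × 1000 g/kg ÷ 28.35 g/oz ≈ 235 oz
bread flour: (1 cup + 14 tbsp = 1.875 cup) × 8/3 × 127 g/cup = 635 g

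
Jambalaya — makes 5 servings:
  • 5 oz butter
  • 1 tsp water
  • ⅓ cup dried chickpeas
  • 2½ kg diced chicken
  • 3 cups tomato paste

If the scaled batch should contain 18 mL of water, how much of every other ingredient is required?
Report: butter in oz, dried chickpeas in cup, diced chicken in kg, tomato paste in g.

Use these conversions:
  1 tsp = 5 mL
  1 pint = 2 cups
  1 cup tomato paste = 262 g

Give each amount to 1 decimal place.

butter: 18.0 oz; dried chickpeas: 1.2 cup; diced chicken: 9.0 kg; tomato paste: 2829.6 g

The original recipe has 5 mL of water, so the scaling factor is 18 ÷ 5 = 18/5 = 3.6.
butter: 5 oz × 18/5 = 18.0 oz
dried chickpeas: 1/3 cup × 18/5 = 1.2 cup
diced chicken: 2.5 kg × 18/5 = 9.0 kg
tomato paste: 3 cup × 18/5 × 262 g/cup = 2829.6 g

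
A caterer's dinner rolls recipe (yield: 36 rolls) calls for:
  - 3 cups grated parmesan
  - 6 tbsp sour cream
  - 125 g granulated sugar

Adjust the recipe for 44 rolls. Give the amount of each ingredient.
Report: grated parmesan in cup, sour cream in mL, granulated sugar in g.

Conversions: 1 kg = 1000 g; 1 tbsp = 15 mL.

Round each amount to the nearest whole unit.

Scaling factor: 44/36 = 11/9.
grated parmesan: 3 cup × 11/9 ≈ 4 cup
sour cream: 6 tbsp × 11/9 × 15 mL/tbsp = 110 mL
granulated sugar: 125 g × 11/9 ≈ 153 g

grated parmesan: 4 cup; sour cream: 110 mL; granulated sugar: 153 g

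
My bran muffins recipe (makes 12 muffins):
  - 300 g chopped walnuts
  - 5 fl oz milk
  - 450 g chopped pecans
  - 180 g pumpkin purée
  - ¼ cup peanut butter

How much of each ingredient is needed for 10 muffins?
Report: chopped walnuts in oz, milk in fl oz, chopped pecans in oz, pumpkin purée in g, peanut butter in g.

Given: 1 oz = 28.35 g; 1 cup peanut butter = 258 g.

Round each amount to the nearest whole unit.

Scaling factor: 10/12 = 5/6.
chopped walnuts: 300 g × 5/6 ÷ 28.35 g/oz ≈ 9 oz
milk: 5 fl oz × 5/6 ≈ 4 fl oz
chopped pecans: 450 g × 5/6 ÷ 28.35 g/oz ≈ 13 oz
pumpkin purée: 180 g × 5/6 = 150 g
peanut butter: 0.25 cup × 5/6 × 258 g/cup ≈ 54 g

chopped walnuts: 9 oz; milk: 4 fl oz; chopped pecans: 13 oz; pumpkin purée: 150 g; peanut butter: 54 g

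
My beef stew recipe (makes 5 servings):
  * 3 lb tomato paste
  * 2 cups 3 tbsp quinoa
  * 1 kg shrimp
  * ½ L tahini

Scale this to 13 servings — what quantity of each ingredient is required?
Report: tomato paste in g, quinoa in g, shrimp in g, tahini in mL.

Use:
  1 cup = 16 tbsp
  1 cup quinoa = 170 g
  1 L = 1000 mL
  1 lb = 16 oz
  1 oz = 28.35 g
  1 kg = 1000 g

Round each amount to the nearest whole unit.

tomato paste: 3538 g; quinoa: 967 g; shrimp: 2600 g; tahini: 1300 mL

Scaling factor: 13/5 = 2.6.
tomato paste: 3 lb × 13/5 × 16 oz/lb × 28.35 g/oz ≈ 3538 g
quinoa: (2 cup + 3 tbsp = 2.1875 cup) × 13/5 × 170 g/cup ≈ 967 g
shrimp: 1 kg × 13/5 × 1000 g/kg = 2600 g
tahini: 0.5 L × 13/5 × 1000 mL/L = 1300 mL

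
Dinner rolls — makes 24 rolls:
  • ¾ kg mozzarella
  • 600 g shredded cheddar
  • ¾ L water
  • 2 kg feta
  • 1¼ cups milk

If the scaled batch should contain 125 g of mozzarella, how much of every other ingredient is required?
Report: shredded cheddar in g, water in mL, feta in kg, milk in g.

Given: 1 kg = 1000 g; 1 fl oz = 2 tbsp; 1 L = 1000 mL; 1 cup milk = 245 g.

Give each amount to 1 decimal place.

shredded cheddar: 100.0 g; water: 125.0 mL; feta: 0.3 kg; milk: 51.0 g

The original recipe has 750 g of mozzarella, so the scaling factor is 125 ÷ 750 = 1/6.
shredded cheddar: 600 g × 1/6 = 100.0 g
water: 0.75 L × 1/6 × 1000 mL/L = 125.0 mL
feta: 2 kg × 1/6 ≈ 0.3 kg
milk: 1.25 cup × 1/6 × 245 g/cup ≈ 51.0 g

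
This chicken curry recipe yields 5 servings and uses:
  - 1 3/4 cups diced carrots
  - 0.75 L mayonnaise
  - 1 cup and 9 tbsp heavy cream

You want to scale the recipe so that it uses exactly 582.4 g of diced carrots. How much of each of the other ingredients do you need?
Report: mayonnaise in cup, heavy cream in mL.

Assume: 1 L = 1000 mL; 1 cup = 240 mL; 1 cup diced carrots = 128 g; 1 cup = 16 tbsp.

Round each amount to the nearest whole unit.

The original recipe has 224 g of diced carrots, so the scaling factor is 582.4 ÷ 224 = 13/5 = 2.6.
mayonnaise: 0.75 L × 13/5 × 1000 mL/L ÷ 240 mL/cup ≈ 8 cup
heavy cream: (1 cup + 9 tbsp = 1.5625 cup) × 13/5 × 240 mL/cup = 975 mL

mayonnaise: 8 cup; heavy cream: 975 mL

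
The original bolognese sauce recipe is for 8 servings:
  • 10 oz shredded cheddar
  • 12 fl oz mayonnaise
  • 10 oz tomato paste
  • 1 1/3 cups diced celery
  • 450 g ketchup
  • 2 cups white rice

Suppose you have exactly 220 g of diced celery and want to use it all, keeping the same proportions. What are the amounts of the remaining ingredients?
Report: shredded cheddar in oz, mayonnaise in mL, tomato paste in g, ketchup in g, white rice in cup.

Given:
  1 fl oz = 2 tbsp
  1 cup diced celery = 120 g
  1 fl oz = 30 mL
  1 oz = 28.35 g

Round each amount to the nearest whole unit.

shredded cheddar: 14 oz; mayonnaise: 495 mL; tomato paste: 390 g; ketchup: 619 g; white rice: 3 cup

The original recipe has 160 g of diced celery, so the scaling factor is 220 ÷ 160 = 11/8 = 1.375.
shredded cheddar: 10 oz × 11/8 ≈ 14 oz
mayonnaise: 12 fl oz × 11/8 × 30 mL/fl oz = 495 mL
tomato paste: 10 oz × 11/8 × 28.35 g/oz ≈ 390 g
ketchup: 450 g × 11/8 ≈ 619 g
white rice: 2 cup × 11/8 ≈ 3 cup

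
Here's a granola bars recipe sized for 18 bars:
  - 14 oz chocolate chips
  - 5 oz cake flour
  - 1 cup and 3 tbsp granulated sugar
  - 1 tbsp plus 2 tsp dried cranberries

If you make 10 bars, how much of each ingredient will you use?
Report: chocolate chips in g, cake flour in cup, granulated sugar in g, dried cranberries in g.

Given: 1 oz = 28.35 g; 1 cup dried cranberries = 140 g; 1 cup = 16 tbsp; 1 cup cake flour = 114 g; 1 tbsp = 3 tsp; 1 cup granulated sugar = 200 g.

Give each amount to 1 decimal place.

Scaling factor: 10/18 = 5/9.
chocolate chips: 14 oz × 5/9 × 28.35 g/oz = 220.5 g
cake flour: 5 oz × 5/9 × 28.35 g/oz ÷ 114 g/cup ≈ 0.7 cup
granulated sugar: (1 cup + 3 tbsp = 1.1875 cup) × 5/9 × 200 g/cup ≈ 131.9 g
dried cranberries: (1 tbsp + 2 tsp = 5/3 tbsp) × 5/9 ÷ 16 tbsp/cup × 140 g/cup ≈ 8.1 g

chocolate chips: 220.5 g; cake flour: 0.7 cup; granulated sugar: 131.9 g; dried cranberries: 8.1 g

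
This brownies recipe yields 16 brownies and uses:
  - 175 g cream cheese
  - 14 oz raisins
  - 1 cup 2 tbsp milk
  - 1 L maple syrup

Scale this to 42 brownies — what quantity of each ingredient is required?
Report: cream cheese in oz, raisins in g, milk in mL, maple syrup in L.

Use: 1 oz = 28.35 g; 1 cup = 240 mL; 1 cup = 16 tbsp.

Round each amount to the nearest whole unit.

cream cheese: 16 oz; raisins: 1042 g; milk: 709 mL; maple syrup: 3 L

Scaling factor: 42/16 = 21/8 = 2.625.
cream cheese: 175 g × 21/8 ÷ 28.35 g/oz ≈ 16 oz
raisins: 14 oz × 21/8 × 28.35 g/oz ≈ 1042 g
milk: (1 cup + 2 tbsp = 1.125 cup) × 21/8 × 240 mL/cup ≈ 709 mL
maple syrup: 1 L × 21/8 ≈ 3 L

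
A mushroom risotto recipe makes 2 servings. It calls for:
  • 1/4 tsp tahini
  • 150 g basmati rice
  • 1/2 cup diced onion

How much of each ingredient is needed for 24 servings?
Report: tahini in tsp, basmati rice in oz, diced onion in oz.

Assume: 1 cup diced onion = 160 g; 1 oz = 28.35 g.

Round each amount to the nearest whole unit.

Scaling factor: 24/2 = 12.
tahini: 0.25 tsp × 12 = 3 tsp
basmati rice: 150 g × 12 ÷ 28.35 g/oz ≈ 63 oz
diced onion: 0.5 cup × 12 × 160 g/cup ÷ 28.35 g/oz ≈ 34 oz

tahini: 3 tsp; basmati rice: 63 oz; diced onion: 34 oz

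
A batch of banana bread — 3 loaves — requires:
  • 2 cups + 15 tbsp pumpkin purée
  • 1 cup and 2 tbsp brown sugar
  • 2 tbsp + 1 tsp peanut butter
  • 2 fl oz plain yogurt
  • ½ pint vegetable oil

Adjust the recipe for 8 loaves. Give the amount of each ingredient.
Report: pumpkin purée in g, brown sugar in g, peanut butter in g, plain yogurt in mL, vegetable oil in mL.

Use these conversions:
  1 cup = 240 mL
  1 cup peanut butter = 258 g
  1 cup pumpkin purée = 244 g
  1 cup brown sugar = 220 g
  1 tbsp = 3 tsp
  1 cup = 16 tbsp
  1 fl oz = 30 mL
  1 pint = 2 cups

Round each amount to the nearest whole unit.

pumpkin purée: 1911 g; brown sugar: 660 g; peanut butter: 100 g; plain yogurt: 160 mL; vegetable oil: 640 mL

Scaling factor: 8/3.
pumpkin purée: (2 cup + 15 tbsp = 2.9375 cup) × 8/3 × 244 g/cup ≈ 1911 g
brown sugar: (1 cup + 2 tbsp = 1.125 cup) × 8/3 × 220 g/cup = 660 g
peanut butter: (2 tbsp + 1 tsp = 7/3 tbsp) × 8/3 ÷ 16 tbsp/cup × 258 g/cup ≈ 100 g
plain yogurt: 2 fl oz × 8/3 × 30 mL/fl oz = 160 mL
vegetable oil: 0.5 pint × 8/3 × 2 cup/pint × 240 mL/cup = 640 mL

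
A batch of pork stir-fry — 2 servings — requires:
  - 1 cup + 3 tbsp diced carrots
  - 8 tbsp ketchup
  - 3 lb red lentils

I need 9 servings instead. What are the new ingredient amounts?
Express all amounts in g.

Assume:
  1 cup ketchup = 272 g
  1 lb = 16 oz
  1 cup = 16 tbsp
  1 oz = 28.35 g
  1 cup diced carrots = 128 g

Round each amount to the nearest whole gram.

diced carrots: 684 g; ketchup: 612 g; red lentils: 6124 g

Scaling factor: 9/2 = 4.5.
diced carrots: (1 cup + 3 tbsp = 1.1875 cup) × 9/2 × 128 g/cup = 684 g
ketchup: 8 tbsp × 9/2 ÷ 16 tbsp/cup × 272 g/cup = 612 g
red lentils: 3 lb × 9/2 × 16 oz/lb × 28.35 g/oz ≈ 6124 g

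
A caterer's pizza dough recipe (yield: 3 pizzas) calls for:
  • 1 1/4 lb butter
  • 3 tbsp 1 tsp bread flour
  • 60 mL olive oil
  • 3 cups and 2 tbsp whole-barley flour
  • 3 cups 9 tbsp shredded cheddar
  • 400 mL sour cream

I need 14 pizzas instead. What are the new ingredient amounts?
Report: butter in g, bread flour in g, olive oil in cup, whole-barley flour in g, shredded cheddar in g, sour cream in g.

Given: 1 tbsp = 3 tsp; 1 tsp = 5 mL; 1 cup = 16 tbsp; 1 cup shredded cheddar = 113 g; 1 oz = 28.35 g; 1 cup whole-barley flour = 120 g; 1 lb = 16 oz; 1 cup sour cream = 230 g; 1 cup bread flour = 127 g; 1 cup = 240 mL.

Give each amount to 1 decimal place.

Scaling factor: 14/3.
butter: 1.25 lb × 14/3 × 16 oz/lb × 28.35 g/oz = 2646.0 g
bread flour: (3 tbsp + 1 tsp = 10/3 tbsp) × 14/3 ÷ 16 tbsp/cup × 127 g/cup ≈ 123.5 g
olive oil: 60 mL × 14/3 ÷ 240 mL/cup ≈ 1.2 cup
whole-barley flour: (3 cup + 2 tbsp = 3.125 cup) × 14/3 × 120 g/cup = 1750.0 g
shredded cheddar: (3 cup + 9 tbsp = 3.5625 cup) × 14/3 × 113 g/cup ≈ 1878.6 g
sour cream: 400 mL × 14/3 ÷ 240 mL/cup × 230 g/cup ≈ 1788.9 g

butter: 2646.0 g; bread flour: 123.5 g; olive oil: 1.2 cup; whole-barley flour: 1750.0 g; shredded cheddar: 1878.6 g; sour cream: 1788.9 g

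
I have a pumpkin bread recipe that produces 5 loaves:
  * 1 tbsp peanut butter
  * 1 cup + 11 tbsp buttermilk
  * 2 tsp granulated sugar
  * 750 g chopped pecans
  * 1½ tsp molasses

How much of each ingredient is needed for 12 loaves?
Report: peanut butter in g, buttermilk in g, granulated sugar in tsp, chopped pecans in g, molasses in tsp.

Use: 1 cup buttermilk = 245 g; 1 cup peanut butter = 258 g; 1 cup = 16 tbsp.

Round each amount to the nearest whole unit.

peanut butter: 39 g; buttermilk: 992 g; granulated sugar: 5 tsp; chopped pecans: 1800 g; molasses: 4 tsp

Scaling factor: 12/5 = 2.4.
peanut butter: 1 tbsp × 12/5 ÷ 16 tbsp/cup × 258 g/cup ≈ 39 g
buttermilk: (1 cup + 11 tbsp = 1.6875 cup) × 12/5 × 245 g/cup ≈ 992 g
granulated sugar: 2 tsp × 12/5 ≈ 5 tsp
chopped pecans: 750 g × 12/5 = 1800 g
molasses: 1.5 tsp × 12/5 ≈ 4 tsp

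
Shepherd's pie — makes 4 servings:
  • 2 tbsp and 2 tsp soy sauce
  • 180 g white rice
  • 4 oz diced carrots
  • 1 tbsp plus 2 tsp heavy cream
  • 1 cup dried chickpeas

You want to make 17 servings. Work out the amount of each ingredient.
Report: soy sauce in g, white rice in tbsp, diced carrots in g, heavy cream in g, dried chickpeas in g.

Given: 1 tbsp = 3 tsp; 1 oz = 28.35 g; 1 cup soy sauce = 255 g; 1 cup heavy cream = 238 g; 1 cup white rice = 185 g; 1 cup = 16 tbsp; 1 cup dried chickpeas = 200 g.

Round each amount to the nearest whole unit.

soy sauce: 181 g; white rice: 66 tbsp; diced carrots: 482 g; heavy cream: 105 g; dried chickpeas: 850 g

Scaling factor: 17/4 = 4.25.
soy sauce: (2 tbsp + 2 tsp = 8/3 tbsp) × 17/4 ÷ 16 tbsp/cup × 255 g/cup ≈ 181 g
white rice: 180 g × 17/4 ÷ 185 g/cup × 16 tbsp/cup ≈ 66 tbsp
diced carrots: 4 oz × 17/4 × 28.35 g/oz ≈ 482 g
heavy cream: (1 tbsp + 2 tsp = 5/3 tbsp) × 17/4 ÷ 16 tbsp/cup × 238 g/cup ≈ 105 g
dried chickpeas: 1 cup × 17/4 × 200 g/cup = 850 g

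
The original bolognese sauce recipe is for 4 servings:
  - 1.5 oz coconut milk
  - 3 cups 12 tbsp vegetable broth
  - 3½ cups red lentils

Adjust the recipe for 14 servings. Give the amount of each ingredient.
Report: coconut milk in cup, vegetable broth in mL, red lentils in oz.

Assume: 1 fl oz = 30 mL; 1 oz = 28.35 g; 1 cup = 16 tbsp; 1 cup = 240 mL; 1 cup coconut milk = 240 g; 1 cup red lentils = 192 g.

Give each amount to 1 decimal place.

Scaling factor: 14/4 = 7/2 = 3.5.
coconut milk: 1.5 oz × 7/2 × 28.35 g/oz ÷ 240 g/cup ≈ 0.6 cup
vegetable broth: (3 cup + 12 tbsp = 3.75 cup) × 7/2 × 240 mL/cup = 3150.0 mL
red lentils: 3.5 cup × 7/2 × 192 g/cup ÷ 28.35 g/oz ≈ 83.0 oz

coconut milk: 0.6 cup; vegetable broth: 3150.0 mL; red lentils: 83.0 oz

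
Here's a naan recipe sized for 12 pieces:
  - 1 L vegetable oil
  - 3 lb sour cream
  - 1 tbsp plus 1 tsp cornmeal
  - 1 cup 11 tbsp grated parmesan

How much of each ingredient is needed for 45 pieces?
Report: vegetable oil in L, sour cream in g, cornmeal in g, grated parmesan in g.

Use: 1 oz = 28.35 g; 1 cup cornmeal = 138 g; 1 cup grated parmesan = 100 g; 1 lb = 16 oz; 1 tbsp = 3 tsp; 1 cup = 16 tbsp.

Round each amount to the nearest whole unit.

Scaling factor: 45/12 = 15/4 = 3.75.
vegetable oil: 1 L × 15/4 ≈ 4 L
sour cream: 3 lb × 15/4 × 16 oz/lb × 28.35 g/oz = 5103 g
cornmeal: (1 tbsp + 1 tsp = 4/3 tbsp) × 15/4 ÷ 16 tbsp/cup × 138 g/cup ≈ 43 g
grated parmesan: (1 cup + 11 tbsp = 1.6875 cup) × 15/4 × 100 g/cup ≈ 633 g

vegetable oil: 4 L; sour cream: 5103 g; cornmeal: 43 g; grated parmesan: 633 g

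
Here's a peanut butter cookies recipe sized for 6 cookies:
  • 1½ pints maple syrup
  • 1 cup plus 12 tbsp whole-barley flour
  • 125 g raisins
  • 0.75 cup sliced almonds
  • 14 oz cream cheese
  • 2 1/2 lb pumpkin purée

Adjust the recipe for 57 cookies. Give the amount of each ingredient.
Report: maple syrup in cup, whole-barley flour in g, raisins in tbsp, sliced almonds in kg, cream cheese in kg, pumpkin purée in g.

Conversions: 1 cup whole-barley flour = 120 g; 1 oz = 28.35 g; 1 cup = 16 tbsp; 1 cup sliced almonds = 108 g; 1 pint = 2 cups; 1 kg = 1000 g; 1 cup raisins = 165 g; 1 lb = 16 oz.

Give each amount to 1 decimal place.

Scaling factor: 57/6 = 19/2 = 9.5.
maple syrup: 1.5 pint × 19/2 × 2 cup/pint = 28.5 cup
whole-barley flour: (1 cup + 12 tbsp = 1.75 cup) × 19/2 × 120 g/cup = 1995.0 g
raisins: 125 g × 19/2 ÷ 165 g/cup × 16 tbsp/cup ≈ 115.2 tbsp
sliced almonds: 0.75 cup × 19/2 × 108 g/cup ÷ 1000 g/kg ≈ 0.8 kg
cream cheese: 14 oz × 19/2 × 28.35 g/oz ÷ 1000 g/kg ≈ 3.8 kg
pumpkin purée: 2.5 lb × 19/2 × 16 oz/lb × 28.35 g/oz = 10773.0 g

maple syrup: 28.5 cup; whole-barley flour: 1995.0 g; raisins: 115.2 tbsp; sliced almonds: 0.8 kg; cream cheese: 3.8 kg; pumpkin purée: 10773.0 g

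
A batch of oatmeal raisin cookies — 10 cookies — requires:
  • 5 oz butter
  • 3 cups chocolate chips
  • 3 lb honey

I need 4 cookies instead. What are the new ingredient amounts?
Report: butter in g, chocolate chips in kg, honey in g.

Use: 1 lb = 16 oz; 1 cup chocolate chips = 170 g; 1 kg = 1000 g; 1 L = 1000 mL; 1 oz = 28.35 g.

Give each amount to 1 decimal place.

Scaling factor: 4/10 = 2/5 = 0.4.
butter: 5 oz × 2/5 × 28.35 g/oz = 56.7 g
chocolate chips: 3 cup × 2/5 × 170 g/cup ÷ 1000 g/kg ≈ 0.2 kg
honey: 3 lb × 2/5 × 16 oz/lb × 28.35 g/oz ≈ 544.3 g

butter: 56.7 g; chocolate chips: 0.2 kg; honey: 544.3 g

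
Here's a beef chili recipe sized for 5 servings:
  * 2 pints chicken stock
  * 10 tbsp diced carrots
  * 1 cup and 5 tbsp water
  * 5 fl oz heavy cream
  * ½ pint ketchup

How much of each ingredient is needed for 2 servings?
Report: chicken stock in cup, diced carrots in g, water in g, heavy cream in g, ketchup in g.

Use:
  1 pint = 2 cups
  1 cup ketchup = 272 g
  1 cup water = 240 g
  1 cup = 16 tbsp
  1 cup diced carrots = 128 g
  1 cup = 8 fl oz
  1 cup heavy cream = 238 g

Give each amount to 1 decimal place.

chicken stock: 1.6 cup; diced carrots: 32.0 g; water: 126.0 g; heavy cream: 59.5 g; ketchup: 108.8 g

Scaling factor: 2/5 = 0.4.
chicken stock: 2 pint × 2/5 × 2 cup/pint = 1.6 cup
diced carrots: 10 tbsp × 2/5 ÷ 16 tbsp/cup × 128 g/cup = 32.0 g
water: (1 cup + 5 tbsp = 1.3125 cup) × 2/5 × 240 g/cup = 126.0 g
heavy cream: 5 fl oz × 2/5 ÷ 8 fl oz/cup × 238 g/cup = 59.5 g
ketchup: 0.5 pint × 2/5 × 2 cup/pint × 272 g/cup = 108.8 g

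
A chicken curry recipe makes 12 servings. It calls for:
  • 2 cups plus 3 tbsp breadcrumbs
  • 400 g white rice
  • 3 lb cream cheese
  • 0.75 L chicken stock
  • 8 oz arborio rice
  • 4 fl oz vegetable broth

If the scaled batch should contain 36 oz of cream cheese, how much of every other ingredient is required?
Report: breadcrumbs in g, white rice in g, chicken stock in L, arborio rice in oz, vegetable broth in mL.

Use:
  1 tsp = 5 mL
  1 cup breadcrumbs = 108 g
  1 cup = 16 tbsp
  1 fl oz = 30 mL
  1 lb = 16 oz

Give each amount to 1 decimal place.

breadcrumbs: 177.2 g; white rice: 300.0 g; chicken stock: 0.6 L; arborio rice: 6.0 oz; vegetable broth: 90.0 mL

The original recipe has 48 oz of cream cheese, so the scaling factor is 36 ÷ 48 = 3/4 = 0.75.
breadcrumbs: (2 cup + 3 tbsp = 2.1875 cup) × 3/4 × 108 g/cup ≈ 177.2 g
white rice: 400 g × 3/4 = 300.0 g
chicken stock: 0.75 L × 3/4 ≈ 0.6 L
arborio rice: 8 oz × 3/4 = 6.0 oz
vegetable broth: 4 fl oz × 3/4 × 30 mL/fl oz = 90.0 mL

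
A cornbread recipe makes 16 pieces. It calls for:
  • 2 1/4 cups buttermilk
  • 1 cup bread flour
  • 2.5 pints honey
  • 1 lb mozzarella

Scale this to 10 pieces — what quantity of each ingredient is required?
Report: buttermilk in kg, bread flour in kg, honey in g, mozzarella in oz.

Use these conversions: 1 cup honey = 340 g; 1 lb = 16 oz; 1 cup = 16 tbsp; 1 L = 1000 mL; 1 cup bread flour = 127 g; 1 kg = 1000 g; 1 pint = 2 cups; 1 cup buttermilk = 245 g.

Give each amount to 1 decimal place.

Scaling factor: 10/16 = 5/8 = 0.625.
buttermilk: 2.25 cup × 5/8 × 245 g/cup ÷ 1000 g/kg ≈ 0.3 kg
bread flour: 1 cup × 5/8 × 127 g/cup ÷ 1000 g/kg ≈ 0.1 kg
honey: 2.5 pint × 5/8 × 2 cup/pint × 340 g/cup = 1062.5 g
mozzarella: 1 lb × 5/8 × 16 oz/lb = 10.0 oz

buttermilk: 0.3 kg; bread flour: 0.1 kg; honey: 1062.5 g; mozzarella: 10.0 oz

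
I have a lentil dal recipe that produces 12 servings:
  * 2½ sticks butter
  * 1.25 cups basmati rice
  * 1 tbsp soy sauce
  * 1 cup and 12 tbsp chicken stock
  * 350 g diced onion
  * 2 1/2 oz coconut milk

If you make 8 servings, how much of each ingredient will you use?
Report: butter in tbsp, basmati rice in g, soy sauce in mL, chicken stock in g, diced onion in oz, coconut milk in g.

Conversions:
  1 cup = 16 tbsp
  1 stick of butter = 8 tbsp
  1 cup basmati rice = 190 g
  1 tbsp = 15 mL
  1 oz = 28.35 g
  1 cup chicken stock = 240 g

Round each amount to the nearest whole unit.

butter: 13 tbsp; basmati rice: 158 g; soy sauce: 10 mL; chicken stock: 280 g; diced onion: 8 oz; coconut milk: 47 g

Scaling factor: 8/12 = 2/3.
butter: 2.5 stick × 2/3 × 8 tbsp/stick ≈ 13 tbsp
basmati rice: 1.25 cup × 2/3 × 190 g/cup ≈ 158 g
soy sauce: 1 tbsp × 2/3 × 15 mL/tbsp = 10 mL
chicken stock: (1 cup + 12 tbsp = 1.75 cup) × 2/3 × 240 g/cup = 280 g
diced onion: 350 g × 2/3 ÷ 28.35 g/oz ≈ 8 oz
coconut milk: 2.5 oz × 2/3 × 28.35 g/oz ≈ 47 g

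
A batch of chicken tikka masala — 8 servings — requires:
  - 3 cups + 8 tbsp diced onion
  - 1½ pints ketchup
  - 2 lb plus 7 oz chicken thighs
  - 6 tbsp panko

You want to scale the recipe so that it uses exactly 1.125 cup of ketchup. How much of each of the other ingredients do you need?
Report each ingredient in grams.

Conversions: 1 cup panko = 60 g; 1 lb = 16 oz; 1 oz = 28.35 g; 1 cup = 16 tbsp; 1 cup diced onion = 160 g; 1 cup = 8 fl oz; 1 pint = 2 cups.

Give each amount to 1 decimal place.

The original recipe has 3 cup of ketchup, so the scaling factor is 1.125 ÷ 3 = 3/8 = 0.375.
diced onion: (3 cup + 8 tbsp = 3.5 cup) × 3/8 × 160 g/cup = 210.0 g
chicken thighs: (2 lb + 7 oz = 2.4375 lb) × 3/8 × 16 oz/lb × 28.35 g/oz ≈ 414.6 g
panko: 6 tbsp × 3/8 ÷ 16 tbsp/cup × 60 g/cup ≈ 8.4 g

diced onion: 210.0 g; chicken thighs: 414.6 g; panko: 8.4 g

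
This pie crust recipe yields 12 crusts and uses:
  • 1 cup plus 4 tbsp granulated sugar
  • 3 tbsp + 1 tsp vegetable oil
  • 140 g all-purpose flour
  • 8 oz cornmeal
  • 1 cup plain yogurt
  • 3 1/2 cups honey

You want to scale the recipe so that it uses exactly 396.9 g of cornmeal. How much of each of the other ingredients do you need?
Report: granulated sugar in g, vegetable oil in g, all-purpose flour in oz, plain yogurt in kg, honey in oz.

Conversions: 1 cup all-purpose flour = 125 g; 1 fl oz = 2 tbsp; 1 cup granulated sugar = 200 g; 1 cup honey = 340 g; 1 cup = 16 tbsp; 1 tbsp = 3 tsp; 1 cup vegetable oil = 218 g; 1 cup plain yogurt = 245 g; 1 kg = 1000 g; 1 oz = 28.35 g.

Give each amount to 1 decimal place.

The original recipe has 226.8 g of cornmeal, so the scaling factor is 396.9 ÷ 226.8 = 7/4 = 1.75.
granulated sugar: (1 cup + 4 tbsp = 1.25 cup) × 7/4 × 200 g/cup = 437.5 g
vegetable oil: (3 tbsp + 1 tsp = 10/3 tbsp) × 7/4 ÷ 16 tbsp/cup × 218 g/cup ≈ 79.5 g
all-purpose flour: 140 g × 7/4 ÷ 28.35 g/oz ≈ 8.6 oz
plain yogurt: 1 cup × 7/4 × 245 g/cup ÷ 1000 g/kg ≈ 0.4 kg
honey: 3.5 cup × 7/4 × 340 g/cup ÷ 28.35 g/oz ≈ 73.5 oz

granulated sugar: 437.5 g; vegetable oil: 79.5 g; all-purpose flour: 8.6 oz; plain yogurt: 0.4 kg; honey: 73.5 oz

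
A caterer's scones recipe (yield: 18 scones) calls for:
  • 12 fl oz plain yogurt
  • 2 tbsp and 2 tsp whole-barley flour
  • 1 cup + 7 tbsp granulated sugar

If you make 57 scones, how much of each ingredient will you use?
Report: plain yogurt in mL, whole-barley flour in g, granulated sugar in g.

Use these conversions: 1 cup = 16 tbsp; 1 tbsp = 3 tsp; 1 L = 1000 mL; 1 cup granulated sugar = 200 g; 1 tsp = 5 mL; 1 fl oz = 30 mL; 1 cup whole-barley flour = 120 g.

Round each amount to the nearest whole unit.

plain yogurt: 1140 mL; whole-barley flour: 63 g; granulated sugar: 910 g

Scaling factor: 57/18 = 19/6.
plain yogurt: 12 fl oz × 19/6 × 30 mL/fl oz = 1140 mL
whole-barley flour: (2 tbsp + 2 tsp = 8/3 tbsp) × 19/6 ÷ 16 tbsp/cup × 120 g/cup ≈ 63 g
granulated sugar: (1 cup + 7 tbsp = 1.4375 cup) × 19/6 × 200 g/cup ≈ 910 g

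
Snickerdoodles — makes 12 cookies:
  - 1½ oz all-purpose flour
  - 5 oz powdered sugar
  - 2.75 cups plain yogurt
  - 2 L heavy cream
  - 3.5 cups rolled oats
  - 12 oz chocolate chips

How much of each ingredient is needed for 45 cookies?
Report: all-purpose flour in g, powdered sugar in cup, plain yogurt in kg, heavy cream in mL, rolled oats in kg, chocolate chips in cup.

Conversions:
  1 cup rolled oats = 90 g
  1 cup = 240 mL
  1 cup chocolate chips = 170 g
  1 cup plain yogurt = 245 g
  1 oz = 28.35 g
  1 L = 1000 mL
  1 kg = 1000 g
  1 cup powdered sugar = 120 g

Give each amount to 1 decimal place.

Scaling factor: 45/12 = 15/4 = 3.75.
all-purpose flour: 1.5 oz × 15/4 × 28.35 g/oz ≈ 159.5 g
powdered sugar: 5 oz × 15/4 × 28.35 g/oz ÷ 120 g/cup ≈ 4.4 cup
plain yogurt: 2.75 cup × 15/4 × 245 g/cup ÷ 1000 g/kg ≈ 2.5 kg
heavy cream: 2 L × 15/4 × 1000 mL/L = 7500.0 mL
rolled oats: 3.5 cup × 15/4 × 90 g/cup ÷ 1000 g/kg ≈ 1.2 kg
chocolate chips: 12 oz × 15/4 × 28.35 g/oz ÷ 170 g/cup ≈ 7.5 cup

all-purpose flour: 159.5 g; powdered sugar: 4.4 cup; plain yogurt: 2.5 kg; heavy cream: 7500.0 mL; rolled oats: 1.2 kg; chocolate chips: 7.5 cup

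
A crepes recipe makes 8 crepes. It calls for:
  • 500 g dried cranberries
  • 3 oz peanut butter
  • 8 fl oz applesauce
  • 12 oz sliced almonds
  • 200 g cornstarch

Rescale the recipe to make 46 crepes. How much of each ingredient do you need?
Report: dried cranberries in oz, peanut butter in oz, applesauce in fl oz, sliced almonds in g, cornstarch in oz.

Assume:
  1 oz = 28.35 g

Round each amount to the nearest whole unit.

dried cranberries: 101 oz; peanut butter: 17 oz; applesauce: 46 fl oz; sliced almonds: 1956 g; cornstarch: 41 oz

Scaling factor: 46/8 = 23/4 = 5.75.
dried cranberries: 500 g × 23/4 ÷ 28.35 g/oz ≈ 101 oz
peanut butter: 3 oz × 23/4 ≈ 17 oz
applesauce: 8 fl oz × 23/4 = 46 fl oz
sliced almonds: 12 oz × 23/4 × 28.35 g/oz ≈ 1956 g
cornstarch: 200 g × 23/4 ÷ 28.35 g/oz ≈ 41 oz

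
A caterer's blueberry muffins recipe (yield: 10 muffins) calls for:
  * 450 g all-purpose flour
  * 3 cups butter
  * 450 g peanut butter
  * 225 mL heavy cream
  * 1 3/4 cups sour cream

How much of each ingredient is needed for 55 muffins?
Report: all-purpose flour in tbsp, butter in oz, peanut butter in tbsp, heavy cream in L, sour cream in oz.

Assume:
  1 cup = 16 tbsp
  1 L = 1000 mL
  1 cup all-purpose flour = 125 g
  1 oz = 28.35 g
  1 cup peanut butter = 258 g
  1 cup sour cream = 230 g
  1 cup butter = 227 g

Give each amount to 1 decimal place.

all-purpose flour: 316.8 tbsp; butter: 132.1 oz; peanut butter: 153.5 tbsp; heavy cream: 1.2 L; sour cream: 78.1 oz

Scaling factor: 55/10 = 11/2 = 5.5.
all-purpose flour: 450 g × 11/2 ÷ 125 g/cup × 16 tbsp/cup = 316.8 tbsp
butter: 3 cup × 11/2 × 227 g/cup ÷ 28.35 g/oz ≈ 132.1 oz
peanut butter: 450 g × 11/2 ÷ 258 g/cup × 16 tbsp/cup ≈ 153.5 tbsp
heavy cream: 225 mL × 11/2 ÷ 1000 mL/L ≈ 1.2 L
sour cream: 1.75 cup × 11/2 × 230 g/cup ÷ 28.35 g/oz ≈ 78.1 oz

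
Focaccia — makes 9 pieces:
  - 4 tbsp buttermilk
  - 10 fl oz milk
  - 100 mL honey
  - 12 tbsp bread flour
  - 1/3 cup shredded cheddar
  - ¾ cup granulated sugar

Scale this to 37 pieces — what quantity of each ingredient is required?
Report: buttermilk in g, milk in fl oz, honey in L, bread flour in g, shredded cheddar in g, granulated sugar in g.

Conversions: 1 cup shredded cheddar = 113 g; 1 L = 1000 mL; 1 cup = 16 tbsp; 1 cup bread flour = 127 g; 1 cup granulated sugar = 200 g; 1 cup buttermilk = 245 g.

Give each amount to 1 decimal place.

buttermilk: 251.8 g; milk: 41.1 fl oz; honey: 0.4 L; bread flour: 391.6 g; shredded cheddar: 154.9 g; granulated sugar: 616.7 g

Scaling factor: 37/9.
buttermilk: 4 tbsp × 37/9 ÷ 16 tbsp/cup × 245 g/cup ≈ 251.8 g
milk: 10 fl oz × 37/9 ≈ 41.1 fl oz
honey: 100 mL × 37/9 ÷ 1000 mL/L ≈ 0.4 L
bread flour: 12 tbsp × 37/9 ÷ 16 tbsp/cup × 127 g/cup ≈ 391.6 g
shredded cheddar: 1/3 cup × 37/9 × 113 g/cup ≈ 154.9 g
granulated sugar: 0.75 cup × 37/9 × 200 g/cup ≈ 616.7 g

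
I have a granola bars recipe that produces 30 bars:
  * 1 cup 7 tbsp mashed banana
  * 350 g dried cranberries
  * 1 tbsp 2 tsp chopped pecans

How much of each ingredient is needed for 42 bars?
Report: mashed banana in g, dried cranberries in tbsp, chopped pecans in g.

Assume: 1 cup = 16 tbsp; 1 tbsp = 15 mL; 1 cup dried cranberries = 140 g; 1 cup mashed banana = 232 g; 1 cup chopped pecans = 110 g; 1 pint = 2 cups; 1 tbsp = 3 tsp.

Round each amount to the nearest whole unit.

mashed banana: 467 g; dried cranberries: 56 tbsp; chopped pecans: 16 g

Scaling factor: 42/30 = 7/5 = 1.4.
mashed banana: (1 cup + 7 tbsp = 1.4375 cup) × 7/5 × 232 g/cup ≈ 467 g
dried cranberries: 350 g × 7/5 ÷ 140 g/cup × 16 tbsp/cup = 56 tbsp
chopped pecans: (1 tbsp + 2 tsp = 5/3 tbsp) × 7/5 ÷ 16 tbsp/cup × 110 g/cup ≈ 16 g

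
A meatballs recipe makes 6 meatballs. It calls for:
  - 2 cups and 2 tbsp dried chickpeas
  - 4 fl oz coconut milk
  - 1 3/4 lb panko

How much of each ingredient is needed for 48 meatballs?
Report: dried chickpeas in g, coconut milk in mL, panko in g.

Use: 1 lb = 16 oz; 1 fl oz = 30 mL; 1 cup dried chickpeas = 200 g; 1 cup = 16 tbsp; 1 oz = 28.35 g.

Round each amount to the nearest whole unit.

dried chickpeas: 3400 g; coconut milk: 960 mL; panko: 6350 g

Scaling factor: 48/6 = 8.
dried chickpeas: (2 cup + 2 tbsp = 2.125 cup) × 8 × 200 g/cup = 3400 g
coconut milk: 4 fl oz × 8 × 30 mL/fl oz = 960 mL
panko: 1.75 lb × 8 × 16 oz/lb × 28.35 g/oz ≈ 6350 g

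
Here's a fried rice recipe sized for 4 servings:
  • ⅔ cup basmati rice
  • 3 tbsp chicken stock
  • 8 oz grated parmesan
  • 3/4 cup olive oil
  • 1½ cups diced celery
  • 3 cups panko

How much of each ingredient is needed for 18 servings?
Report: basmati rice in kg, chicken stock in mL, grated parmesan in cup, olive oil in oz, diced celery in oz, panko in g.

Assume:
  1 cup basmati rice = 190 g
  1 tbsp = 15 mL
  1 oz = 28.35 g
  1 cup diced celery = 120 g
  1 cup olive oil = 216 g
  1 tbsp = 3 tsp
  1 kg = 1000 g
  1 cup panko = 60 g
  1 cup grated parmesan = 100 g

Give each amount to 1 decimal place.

basmati rice: 0.6 kg; chicken stock: 202.5 mL; grated parmesan: 10.2 cup; olive oil: 25.7 oz; diced celery: 28.6 oz; panko: 810.0 g

Scaling factor: 18/4 = 9/2 = 4.5.
basmati rice: 2/3 cup × 9/2 × 190 g/cup ÷ 1000 g/kg ≈ 0.6 kg
chicken stock: 3 tbsp × 9/2 × 15 mL/tbsp = 202.5 mL
grated parmesan: 8 oz × 9/2 × 28.35 g/oz ÷ 100 g/cup ≈ 10.2 cup
olive oil: 0.75 cup × 9/2 × 216 g/cup ÷ 28.35 g/oz ≈ 25.7 oz
diced celery: 1.5 cup × 9/2 × 120 g/cup ÷ 28.35 g/oz ≈ 28.6 oz
panko: 3 cup × 9/2 × 60 g/cup = 810.0 g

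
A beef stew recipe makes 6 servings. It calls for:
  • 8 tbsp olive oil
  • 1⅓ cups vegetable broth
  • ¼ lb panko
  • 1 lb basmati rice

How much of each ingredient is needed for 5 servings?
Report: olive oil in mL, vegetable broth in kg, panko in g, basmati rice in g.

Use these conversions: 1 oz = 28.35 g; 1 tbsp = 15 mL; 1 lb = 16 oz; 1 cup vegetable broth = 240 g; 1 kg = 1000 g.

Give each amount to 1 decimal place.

Scaling factor: 5/6.
olive oil: 8 tbsp × 5/6 × 15 mL/tbsp = 100.0 mL
vegetable broth: 4/3 cup × 5/6 × 240 g/cup ÷ 1000 g/kg ≈ 0.3 kg
panko: 0.25 lb × 5/6 × 16 oz/lb × 28.35 g/oz = 94.5 g
basmati rice: 1 lb × 5/6 × 16 oz/lb × 28.35 g/oz = 378.0 g

olive oil: 100.0 mL; vegetable broth: 0.3 kg; panko: 94.5 g; basmati rice: 378.0 g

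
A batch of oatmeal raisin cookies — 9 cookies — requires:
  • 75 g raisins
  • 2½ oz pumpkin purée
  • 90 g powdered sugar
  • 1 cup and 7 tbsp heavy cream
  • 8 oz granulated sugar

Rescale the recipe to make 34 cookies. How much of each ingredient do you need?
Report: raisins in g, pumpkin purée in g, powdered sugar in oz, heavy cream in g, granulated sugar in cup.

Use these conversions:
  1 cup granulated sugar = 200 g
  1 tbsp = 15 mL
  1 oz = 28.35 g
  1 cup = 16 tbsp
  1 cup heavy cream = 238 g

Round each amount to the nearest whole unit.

Scaling factor: 34/9.
raisins: 75 g × 34/9 ≈ 283 g
pumpkin purée: 2.5 oz × 34/9 × 28.35 g/oz ≈ 268 g
powdered sugar: 90 g × 34/9 ÷ 28.35 g/oz ≈ 12 oz
heavy cream: (1 cup + 7 tbsp = 1.4375 cup) × 34/9 × 238 g/cup ≈ 1292 g
granulated sugar: 8 oz × 34/9 × 28.35 g/oz ÷ 200 g/cup ≈ 4 cup

raisins: 283 g; pumpkin purée: 268 g; powdered sugar: 12 oz; heavy cream: 1292 g; granulated sugar: 4 cup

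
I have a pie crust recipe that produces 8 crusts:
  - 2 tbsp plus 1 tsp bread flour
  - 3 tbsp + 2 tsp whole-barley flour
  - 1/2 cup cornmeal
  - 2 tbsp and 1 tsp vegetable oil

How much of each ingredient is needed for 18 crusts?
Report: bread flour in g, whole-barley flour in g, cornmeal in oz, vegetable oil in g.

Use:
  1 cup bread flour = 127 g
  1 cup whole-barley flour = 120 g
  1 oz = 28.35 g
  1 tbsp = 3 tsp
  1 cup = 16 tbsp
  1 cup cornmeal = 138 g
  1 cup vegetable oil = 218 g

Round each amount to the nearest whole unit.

bread flour: 42 g; whole-barley flour: 62 g; cornmeal: 5 oz; vegetable oil: 72 g

Scaling factor: 18/8 = 9/4 = 2.25.
bread flour: (2 tbsp + 1 tsp = 7/3 tbsp) × 9/4 ÷ 16 tbsp/cup × 127 g/cup ≈ 42 g
whole-barley flour: (3 tbsp + 2 tsp = 11/3 tbsp) × 9/4 ÷ 16 tbsp/cup × 120 g/cup ≈ 62 g
cornmeal: 0.5 cup × 9/4 × 138 g/cup ÷ 28.35 g/oz ≈ 5 oz
vegetable oil: (2 tbsp + 1 tsp = 7/3 tbsp) × 9/4 ÷ 16 tbsp/cup × 218 g/cup ≈ 72 g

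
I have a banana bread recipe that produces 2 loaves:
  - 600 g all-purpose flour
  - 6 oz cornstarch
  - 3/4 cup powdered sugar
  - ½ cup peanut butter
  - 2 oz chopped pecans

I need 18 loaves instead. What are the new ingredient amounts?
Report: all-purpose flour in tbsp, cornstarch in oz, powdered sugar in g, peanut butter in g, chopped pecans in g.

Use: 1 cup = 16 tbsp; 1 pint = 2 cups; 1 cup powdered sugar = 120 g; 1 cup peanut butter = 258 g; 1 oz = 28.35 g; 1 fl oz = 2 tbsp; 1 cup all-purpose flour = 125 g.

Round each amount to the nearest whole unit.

Scaling factor: 18/2 = 9.
all-purpose flour: 600 g × 9 ÷ 125 g/cup × 16 tbsp/cup ≈ 691 tbsp
cornstarch: 6 oz × 9 = 54 oz
powdered sugar: 0.75 cup × 9 × 120 g/cup = 810 g
peanut butter: 0.5 cup × 9 × 258 g/cup = 1161 g
chopped pecans: 2 oz × 9 × 28.35 g/oz ≈ 510 g

all-purpose flour: 691 tbsp; cornstarch: 54 oz; powdered sugar: 810 g; peanut butter: 1161 g; chopped pecans: 510 g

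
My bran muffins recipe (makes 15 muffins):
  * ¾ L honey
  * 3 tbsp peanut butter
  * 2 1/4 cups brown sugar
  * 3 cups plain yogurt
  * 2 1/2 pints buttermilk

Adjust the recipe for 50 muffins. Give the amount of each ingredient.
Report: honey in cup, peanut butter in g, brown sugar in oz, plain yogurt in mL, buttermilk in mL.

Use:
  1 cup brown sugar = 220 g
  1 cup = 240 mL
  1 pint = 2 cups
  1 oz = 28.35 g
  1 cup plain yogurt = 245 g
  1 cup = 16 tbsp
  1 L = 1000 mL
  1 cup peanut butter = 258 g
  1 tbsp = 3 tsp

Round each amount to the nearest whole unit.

Scaling factor: 50/15 = 10/3.
honey: 0.75 L × 10/3 × 1000 mL/L ÷ 240 mL/cup ≈ 10 cup
peanut butter: 3 tbsp × 10/3 ÷ 16 tbsp/cup × 258 g/cup ≈ 161 g
brown sugar: 2.25 cup × 10/3 × 220 g/cup ÷ 28.35 g/oz ≈ 58 oz
plain yogurt: 3 cup × 10/3 × 240 mL/cup = 2400 mL
buttermilk: 2.5 pint × 10/3 × 2 cup/pint × 240 mL/cup = 4000 mL

honey: 10 cup; peanut butter: 161 g; brown sugar: 58 oz; plain yogurt: 2400 mL; buttermilk: 4000 mL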